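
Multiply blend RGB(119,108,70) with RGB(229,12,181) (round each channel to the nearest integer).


Multiply: C = A×B/255, rounded to nearest integer
R: 119×229/255 = 27251/255 ≈ 106.867 → 107
G: 108×12/255 = 1296/255 ≈ 5.082 → 5
B: 70×181/255 = 12670/255 ≈ 49.686 → 50
= RGB(107, 5, 50)


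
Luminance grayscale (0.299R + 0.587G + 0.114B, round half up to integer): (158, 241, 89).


Gray = 0.299×R + 0.587×G + 0.114×B
Gray = 0.299×158 + 0.587×241 + 0.114×89
Gray = 47.242 + 141.467 + 10.146
Gray = 198.855 → round half up → 199
Gray = 199


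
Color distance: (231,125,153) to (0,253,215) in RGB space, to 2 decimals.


d = √[(R₁-R₂)² + (G₁-G₂)² + (B₁-B₂)²]
d = √[(231-0)² + (125-253)² + (153-215)²]
d = √[53361 + 16384 + 3844]
d = √73589
d ≈ 271.27


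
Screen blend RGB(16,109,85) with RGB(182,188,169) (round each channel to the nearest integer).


Screen: C = 255 - (255-A)×(255-B)/255, rounded to nearest integer
R: 255 - (255-16)×(255-182)/255 = 255 - 17447/255 ≈ 255 - 68.420 = 186.580 → 187
G: 255 - (255-109)×(255-188)/255 = 255 - 9782/255 ≈ 255 - 38.361 = 216.639 → 217
B: 255 - (255-85)×(255-169)/255 = 255 - 14620/255 ≈ 255 - 57.333 = 197.667 → 198
= RGB(187, 217, 198)


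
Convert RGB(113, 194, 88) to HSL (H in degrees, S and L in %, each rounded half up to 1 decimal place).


Normalize: R'=113/255≈0.4431, G'=194/255≈0.7608, B'=88/255≈0.3451
Max=194/255, Min=88/255, Δ=Max-Min=106/255
L = (Max+Min)/2 = (194+88)/510 = 282/510 = 0.55294… → L = 55.3%
L > 0.5 → S = Δ/(2-Max-Min) = 106/(510-194-88) = 106/228 = 0.46491… → S = 46.5%
(the 1/255 factors cancel in S and H, so raw channel differences can be used)
Max is G' → H = 60 × ((B-R)/Δ + 2) = 60 × ((88-113)/106 + 2)
  -25/106 + 2 = -0.2358… + 2 = 1.7641…
  H = 60 × 1.7641… = 105.849…° → H = 105.8°
= HSL(105.8°, 46.5%, 55.3%)


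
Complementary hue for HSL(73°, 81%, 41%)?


Complement = opposite side of color wheel = hue + 180°
H' = (73 + 180) mod 360 = 253°
S and L unchanged.
= HSL(253°, 81%, 41%)


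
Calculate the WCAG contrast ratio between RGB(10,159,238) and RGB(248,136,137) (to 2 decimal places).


Linearize each sRGB channel c=v/255: c/12.92 if c ≤ 0.04045 else ((c+0.055)/1.055)^2.4
L = 0.2126×R_lin + 0.7152×G_lin + 0.0722×B_lin
Color 1 (10,159,238):
  R=10: 10/255≈0.0392 ≤ 0.04045 → 0.0392/12.92 ≈ 0.00304
  G=159: 159/255≈0.6235 > 0.04045 → ((0.6235+0.055)/1.055)^2.4 ≈ 0.34670
  B=238: 238/255≈0.9333 > 0.04045 → ((0.9333+0.055)/1.055)^2.4 ≈ 0.85499
  L1 = 0.2126×0.00304 + 0.7152×0.34670 + 0.0722×0.85499 ≈ 0.31034
Color 2 (248,136,137):
  R=248: 248/255≈0.9725 > 0.04045 → ((0.9725+0.055)/1.055)^2.4 ≈ 0.93869
  G=136: 136/255≈0.5333 > 0.04045 → ((0.5333+0.055)/1.055)^2.4 ≈ 0.24620
  B=137: 137/255≈0.5373 > 0.04045 → ((0.5373+0.055)/1.055)^2.4 ≈ 0.25016
  L2 = 0.2126×0.93869 + 0.7152×0.24620 + 0.0722×0.25016 ≈ 0.39371
Lighter = 0.39371, Darker = 0.31034
Ratio = (L_lighter + 0.05) / (L_darker + 0.05)
Ratio = (0.39371 + 0.05) / (0.31034 + 0.05) = 0.44371 / 0.36034 ≈ 1.2314
Ratio ≈ 1.23:1


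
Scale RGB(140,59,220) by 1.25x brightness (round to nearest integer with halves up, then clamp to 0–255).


Multiply each channel by 1.25, round half up, clamp to [0, 255]
R: 140×1.25 = 175
G: 59×1.25 = 73.75 → round → 74
B: 220×1.25 = 275 → clamp → 255
= RGB(175, 74, 255)


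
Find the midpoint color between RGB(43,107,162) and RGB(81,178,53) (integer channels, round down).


Midpoint: each channel = ⌊(C₁+C₂)/2⌋
R: ⌊(43+81)/2⌋ = 62
G: ⌊(107+178)/2⌋ = 142
B: ⌊(162+53)/2⌋ = 107
= RGB(62, 142, 107)


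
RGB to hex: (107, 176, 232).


R = 107 → 6B (hex)
G = 176 → B0 (hex)
B = 232 → E8 (hex)
Hex = #6BB0E8


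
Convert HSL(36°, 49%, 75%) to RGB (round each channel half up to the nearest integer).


H=36°, S=0.49, L=0.75
C = (1-|2L-1|)×S = (1-|0.50|)×0.49 = 0.245
H' = H/60 = 36/60 ≈ 0.6000; X = C×(1-|H' mod 2 - 1|) = 0.147
m = L - C/2 = 0.75 - 0.1225 = 0.6275
Sector ⌊H'⌋ = 0 → (R',G',B') = (0.245, 0.147, 0.0)
RGB = ((R'+m)×255, (G'+m)×255, (B'+m)×255) = (222.4875, 197.4975, 160.0125)
Round half up → RGB(222, 197, 160)


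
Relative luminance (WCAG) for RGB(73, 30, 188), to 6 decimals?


Linearize each channel (sRGB transfer function): c = v/255; c_lin = c/12.92 if c ≤ 0.04045, else ((c+0.055)/1.055)^2.4
  R: 73/255 ≈ 0.286275 > 0.04045 → ((0.286275+0.055)/1.055)^2.4 ≈ 0.066626
  G: 30/255 ≈ 0.117647 > 0.04045 → ((0.117647+0.055)/1.055)^2.4 ≈ 0.012983
  B: 188/255 ≈ 0.737255 > 0.04045 → ((0.737255+0.055)/1.055)^2.4 ≈ 0.502886
R_lin = 0.066626, G_lin = 0.012983, B_lin = 0.502886
L = 0.2126×R + 0.7152×G + 0.0722×B
L = 0.2126×0.066626 + 0.7152×0.012983 + 0.0722×0.502886
L ≈ 0.059759


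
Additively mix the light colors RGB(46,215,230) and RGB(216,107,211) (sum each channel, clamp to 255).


Additive: each channel = min(255, C₁+C₂)
R: 46+216 = 262 → 255
G: 215+107 = 322 → 255
B: 230+211 = 441 → 255
= RGB(255, 255, 255)


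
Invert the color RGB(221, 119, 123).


Invert: (255-R, 255-G, 255-B)
R: 255-221 = 34
G: 255-119 = 136
B: 255-123 = 132
= RGB(34, 136, 132)


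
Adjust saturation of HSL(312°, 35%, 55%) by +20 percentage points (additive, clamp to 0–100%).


Original S = 35%
Adjustment = +20 percentage points
New S = 35 + (20) = 55
Clamp to [0, 100] → 55
= HSL(312°, 55%, 55%)


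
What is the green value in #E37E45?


Color: #E37E45
R = E3 = 227
G = 7E = 126
B = 45 = 69
Green = 126


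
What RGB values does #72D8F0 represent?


72 → 114 (R)
D8 → 216 (G)
F0 → 240 (B)
= RGB(114, 216, 240)


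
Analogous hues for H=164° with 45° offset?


Base hue: 164°
Left analog: (164 - 45) mod 360 = 119°
Right analog: (164 + 45) mod 360 = 209°
Analogous hues = 119° and 209°


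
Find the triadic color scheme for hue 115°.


Triadic: equally spaced at 120° intervals
H1 = 115°
H2 = (115 + 120) mod 360 = 235°
H3 = (115 + 240) mod 360 = 355°
Triadic = 115°, 235°, 355°


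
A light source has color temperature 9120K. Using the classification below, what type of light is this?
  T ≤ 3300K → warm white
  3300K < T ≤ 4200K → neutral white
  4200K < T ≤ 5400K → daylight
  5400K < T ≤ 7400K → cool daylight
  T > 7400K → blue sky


Temperature: 9120K
9120K > 7400K → blue sky
Classification: blue sky


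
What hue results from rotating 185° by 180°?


New hue = (H + rotation) mod 360
New hue = (185 + 180) mod 360
= 365 mod 360
= 5°


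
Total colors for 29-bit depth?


Colors = 2^bits = 2^29
= 536,870,912 colors


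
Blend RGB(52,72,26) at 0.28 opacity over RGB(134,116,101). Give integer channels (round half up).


C = α×F + (1-α)×B, with 1-α = 0.72
R: 0.28×52 + 0.72×134 = 14.56 + 96.48 = 111.04 → 111
G: 0.28×72 + 0.72×116 = 20.16 + 83.52 = 103.68 → 104
B: 0.28×26 + 0.72×101 = 7.28 + 72.72 = 80.00 → 80
= RGB(111, 104, 80)


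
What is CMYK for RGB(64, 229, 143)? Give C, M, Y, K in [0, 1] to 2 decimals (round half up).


R'=64/255≈0.2510, G'=229/255≈0.8980, B'=143/255≈0.5608
K = 1 - max(R',G',B') = 1 - 229/255 = 26/255 = 0.10196… → 0.10
(1-R'-K)/(1-K) simplifies to (max-R)/max with max = 229:
C = (229-64)/229 = 165/229 = 0.72052… → 0.72
M = (229-229)/229 = 0/229 = 0 → 0.00
Y = (229-143)/229 = 86/229 = 0.37554… → 0.38
= CMYK(0.72, 0.00, 0.38, 0.10)


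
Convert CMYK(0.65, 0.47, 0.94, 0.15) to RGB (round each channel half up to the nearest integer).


R = 255 × (1-C) × (1-K) = 255 × 0.35 × 0.85 = 75.8625 → 76
G = 255 × (1-M) × (1-K) = 255 × 0.53 × 0.85 = 114.8775 → 115
B = 255 × (1-Y) × (1-K) = 255 × 0.06 × 0.85 = 13.005 → 13
= RGB(76, 115, 13)


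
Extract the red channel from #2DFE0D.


Color: #2DFE0D
R = 2D = 45
G = FE = 254
B = 0D = 13
Red = 45


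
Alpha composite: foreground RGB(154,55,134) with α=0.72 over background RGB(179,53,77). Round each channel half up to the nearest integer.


C = α×F + (1-α)×B, with 1-α = 0.28
R: 0.72×154 + 0.28×179 = 110.88 + 50.12 = 161.00 → 161
G: 0.72×55 + 0.28×53 = 39.60 + 14.84 = 54.44 → 54
B: 0.72×134 + 0.28×77 = 96.48 + 21.56 = 118.04 → 118
= RGB(161, 54, 118)


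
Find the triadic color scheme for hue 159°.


Triadic: equally spaced at 120° intervals
H1 = 159°
H2 = (159 + 120) mod 360 = 279°
H3 = (159 + 240) mod 360 = 39°
Triadic = 159°, 279°, 39°


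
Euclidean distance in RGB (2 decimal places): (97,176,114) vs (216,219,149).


d = √[(R₁-R₂)² + (G₁-G₂)² + (B₁-B₂)²]
d = √[(97-216)² + (176-219)² + (114-149)²]
d = √[14161 + 1849 + 1225]
d = √17235
d ≈ 131.28


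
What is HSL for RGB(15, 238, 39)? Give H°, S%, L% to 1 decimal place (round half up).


Normalize: R'=15/255≈0.0588, G'=238/255≈0.9333, B'=39/255≈0.1529
Max=238/255, Min=15/255, Δ=Max-Min=223/255
L = (Max+Min)/2 = (238+15)/510 = 253/510 = 0.49607… → L = 49.6%
L ≤ 0.5 → S = Δ/(Max+Min) = 223/(238+15) = 223/253 = 0.88142… → S = 88.1%
(the 1/255 factors cancel in S and H, so raw channel differences can be used)
Max is G' → H = 60 × ((B-R)/Δ + 2) = 60 × ((39-15)/223 + 2)
  24/223 + 2 = 0.1076… + 2 = 2.1076…
  H = 60 × 2.1076… = 126.457…° → H = 126.5°
= HSL(126.5°, 88.1%, 49.6%)


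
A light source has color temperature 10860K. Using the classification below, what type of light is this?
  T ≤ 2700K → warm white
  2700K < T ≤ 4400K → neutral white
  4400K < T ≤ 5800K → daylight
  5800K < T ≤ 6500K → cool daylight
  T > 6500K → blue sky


Temperature: 10860K
10860K > 6500K → blue sky
Classification: blue sky


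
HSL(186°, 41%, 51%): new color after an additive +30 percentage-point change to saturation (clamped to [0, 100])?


Original S = 41%
Adjustment = +30 percentage points
New S = 41 + (30) = 71
Clamp to [0, 100] → 71
= HSL(186°, 71%, 51%)


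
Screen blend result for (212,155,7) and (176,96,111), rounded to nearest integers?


Screen: C = 255 - (255-A)×(255-B)/255, rounded to nearest integer
R: 255 - (255-212)×(255-176)/255 = 255 - 3397/255 ≈ 255 - 13.322 = 241.678 → 242
G: 255 - (255-155)×(255-96)/255 = 255 - 15900/255 ≈ 255 - 62.353 = 192.647 → 193
B: 255 - (255-7)×(255-111)/255 = 255 - 35712/255 ≈ 255 - 140.047 = 114.953 → 115
= RGB(242, 193, 115)


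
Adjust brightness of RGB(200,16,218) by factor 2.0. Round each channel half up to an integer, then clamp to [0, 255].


Multiply each channel by 2.0, round half up, clamp to [0, 255]
R: 200×2.0 = 400 → clamp → 255
G: 16×2.0 = 32
B: 218×2.0 = 436 → clamp → 255
= RGB(255, 32, 255)


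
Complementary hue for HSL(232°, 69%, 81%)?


Complement = opposite side of color wheel = hue + 180°
H' = (232 + 180) mod 360 = 52°
S and L unchanged.
= HSL(52°, 69%, 81%)


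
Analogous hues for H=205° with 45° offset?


Base hue: 205°
Left analog: (205 - 45) mod 360 = 160°
Right analog: (205 + 45) mod 360 = 250°
Analogous hues = 160° and 250°


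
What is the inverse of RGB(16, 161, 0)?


Invert: (255-R, 255-G, 255-B)
R: 255-16 = 239
G: 255-161 = 94
B: 255-0 = 255
= RGB(239, 94, 255)


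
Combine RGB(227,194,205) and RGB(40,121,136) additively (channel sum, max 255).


Additive: each channel = min(255, C₁+C₂)
R: 227+40 = 267 → 255
G: 194+121 = 315 → 255
B: 205+136 = 341 → 255
= RGB(255, 255, 255)


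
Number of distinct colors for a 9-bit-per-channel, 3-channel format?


Total bits = 9 bits/channel × 3 channels = 27 bits
Distinct colors = 2^27
= 134,217,728 colors


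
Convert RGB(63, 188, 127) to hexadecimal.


R = 63 → 3F (hex)
G = 188 → BC (hex)
B = 127 → 7F (hex)
Hex = #3FBC7F


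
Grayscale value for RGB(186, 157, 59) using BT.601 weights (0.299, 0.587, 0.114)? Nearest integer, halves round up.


Gray = 0.299×R + 0.587×G + 0.114×B
Gray = 0.299×186 + 0.587×157 + 0.114×59
Gray = 55.614 + 92.159 + 6.726
Gray = 154.499 → round half up → 154
Gray = 154


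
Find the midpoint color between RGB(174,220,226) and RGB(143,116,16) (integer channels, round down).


Midpoint: each channel = ⌊(C₁+C₂)/2⌋
R: ⌊(174+143)/2⌋ = 158
G: ⌊(220+116)/2⌋ = 168
B: ⌊(226+16)/2⌋ = 121
= RGB(158, 168, 121)


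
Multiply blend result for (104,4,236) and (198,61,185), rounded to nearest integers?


Multiply: C = A×B/255, rounded to nearest integer
R: 104×198/255 = 20592/255 ≈ 80.753 → 81
G: 4×61/255 = 244/255 ≈ 0.957 → 1
B: 236×185/255 = 43660/255 ≈ 171.216 → 171
= RGB(81, 1, 171)


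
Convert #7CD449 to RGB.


7C → 124 (R)
D4 → 212 (G)
49 → 73 (B)
= RGB(124, 212, 73)


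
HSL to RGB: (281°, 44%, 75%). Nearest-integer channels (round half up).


H=281°, S=0.44, L=0.75
C = (1-|2L-1|)×S = (1-|0.50|)×0.44 = 0.22
H' = H/60 = 281/60 ≈ 4.6833; X = C×(1-|H' mod 2 - 1|) ≈ 0.1503
m = L - C/2 = 0.75 - 0.11 = 0.64
Sector ⌊H'⌋ = 4 → (R',G',B') = (≈0.1503, 0.0, 0.22)
RGB = ((R'+m)×255, (G'+m)×255, (B'+m)×255) = (201.535, 163.2, 219.3)
Round half up → RGB(202, 163, 219)


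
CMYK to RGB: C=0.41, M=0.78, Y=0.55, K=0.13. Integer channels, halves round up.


R = 255 × (1-C) × (1-K) = 255 × 0.59 × 0.87 = 130.8915 → 131
G = 255 × (1-M) × (1-K) = 255 × 0.22 × 0.87 = 48.807 → 49
B = 255 × (1-Y) × (1-K) = 255 × 0.45 × 0.87 = 99.8325 → 100
= RGB(131, 49, 100)


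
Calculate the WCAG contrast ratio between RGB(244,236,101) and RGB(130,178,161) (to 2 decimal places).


Linearize each sRGB channel c=v/255: c/12.92 if c ≤ 0.04045 else ((c+0.055)/1.055)^2.4
L = 0.2126×R_lin + 0.7152×G_lin + 0.0722×B_lin
Color 1 (244,236,101):
  R=244: 244/255≈0.9569 > 0.04045 → ((0.9569+0.055)/1.055)^2.4 ≈ 0.90466
  G=236: 236/255≈0.9255 > 0.04045 → ((0.9255+0.055)/1.055)^2.4 ≈ 0.83880
  B=101: 101/255≈0.3961 > 0.04045 → ((0.3961+0.055)/1.055)^2.4 ≈ 0.13014
  L1 = 0.2126×0.90466 + 0.7152×0.83880 + 0.0722×0.13014 ≈ 0.80164
Color 2 (130,178,161):
  R=130: 130/255≈0.5098 > 0.04045 → ((0.5098+0.055)/1.055)^2.4 ≈ 0.22323
  G=178: 178/255≈0.6980 > 0.04045 → ((0.6980+0.055)/1.055)^2.4 ≈ 0.44520
  B=161: 161/255≈0.6314 > 0.04045 → ((0.6314+0.055)/1.055)^2.4 ≈ 0.35640
  L2 = 0.2126×0.22323 + 0.7152×0.44520 + 0.0722×0.35640 ≈ 0.39160
Lighter = 0.80164, Darker = 0.39160
Ratio = (L_lighter + 0.05) / (L_darker + 0.05)
Ratio = (0.80164 + 0.05) / (0.39160 + 0.05) = 0.85164 / 0.44160 ≈ 1.9285
Ratio ≈ 1.93:1


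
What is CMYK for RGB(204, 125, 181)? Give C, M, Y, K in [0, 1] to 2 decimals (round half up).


R'=204/255≈0.8000, G'=125/255≈0.4902, B'=181/255≈0.7098
K = 1 - max(R',G',B') = 1 - 204/255 = 51/255 = 0.2 → 0.20
(1-R'-K)/(1-K) simplifies to (max-R)/max with max = 204:
C = (204-204)/204 = 0/204 = 0 → 0.00
M = (204-125)/204 = 79/204 = 0.38725… → 0.39
Y = (204-181)/204 = 23/204 = 0.11274… → 0.11
= CMYK(0.00, 0.39, 0.11, 0.20)


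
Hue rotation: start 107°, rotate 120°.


New hue = (H + rotation) mod 360
New hue = (107 + 120) mod 360
= 227 mod 360
= 227°


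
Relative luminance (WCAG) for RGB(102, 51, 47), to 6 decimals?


Linearize each channel (sRGB transfer function): c = v/255; c_lin = c/12.92 if c ≤ 0.04045, else ((c+0.055)/1.055)^2.4
  R: 102/255 ≈ 0.400000 > 0.04045 → ((0.400000+0.055)/1.055)^2.4 ≈ 0.132868
  G: 51/255 ≈ 0.200000 > 0.04045 → ((0.200000+0.055)/1.055)^2.4 ≈ 0.033105
  B: 47/255 ≈ 0.184314 > 0.04045 → ((0.184314+0.055)/1.055)^2.4 ≈ 0.028426
R_lin = 0.132868, G_lin = 0.033105, B_lin = 0.028426
L = 0.2126×R + 0.7152×G + 0.0722×B
L = 0.2126×0.132868 + 0.7152×0.033105 + 0.0722×0.028426
L ≈ 0.053977


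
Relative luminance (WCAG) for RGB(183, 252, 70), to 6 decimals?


Linearize each channel (sRGB transfer function): c = v/255; c_lin = c/12.92 if c ≤ 0.04045, else ((c+0.055)/1.055)^2.4
  R: 183/255 ≈ 0.717647 > 0.04045 → ((0.717647+0.055)/1.055)^2.4 ≈ 0.473531
  G: 252/255 ≈ 0.988235 > 0.04045 → ((0.988235+0.055)/1.055)^2.4 ≈ 0.973445
  B: 70/255 ≈ 0.274510 > 0.04045 → ((0.274510+0.055)/1.055)^2.4 ≈ 0.061246
R_lin = 0.473531, G_lin = 0.973445, B_lin = 0.061246
L = 0.2126×R + 0.7152×G + 0.0722×B
L = 0.2126×0.473531 + 0.7152×0.973445 + 0.0722×0.061246
L ≈ 0.801303


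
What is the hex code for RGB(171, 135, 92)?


R = 171 → AB (hex)
G = 135 → 87 (hex)
B = 92 → 5C (hex)
Hex = #AB875C


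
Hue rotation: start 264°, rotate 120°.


New hue = (H + rotation) mod 360
New hue = (264 + 120) mod 360
= 384 mod 360
= 24°


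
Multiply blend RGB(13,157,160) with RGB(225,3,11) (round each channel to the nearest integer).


Multiply: C = A×B/255, rounded to nearest integer
R: 13×225/255 = 2925/255 ≈ 11.471 → 11
G: 157×3/255 = 471/255 ≈ 1.847 → 2
B: 160×11/255 = 1760/255 ≈ 6.902 → 7
= RGB(11, 2, 7)


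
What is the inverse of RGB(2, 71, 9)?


Invert: (255-R, 255-G, 255-B)
R: 255-2 = 253
G: 255-71 = 184
B: 255-9 = 246
= RGB(253, 184, 246)


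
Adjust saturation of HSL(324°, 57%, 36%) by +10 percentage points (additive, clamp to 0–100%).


Original S = 57%
Adjustment = +10 percentage points
New S = 57 + (10) = 67
Clamp to [0, 100] → 67
= HSL(324°, 67%, 36%)


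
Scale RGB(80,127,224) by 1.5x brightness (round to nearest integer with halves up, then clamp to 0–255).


Multiply each channel by 1.5, round half up, clamp to [0, 255]
R: 80×1.5 = 120
G: 127×1.5 = 190.5 → round → 191
B: 224×1.5 = 336 → clamp → 255
= RGB(120, 191, 255)


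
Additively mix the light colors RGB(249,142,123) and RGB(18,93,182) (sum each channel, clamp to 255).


Additive: each channel = min(255, C₁+C₂)
R: 249+18 = 267 → 255
G: 142+93 = 235 → 235
B: 123+182 = 305 → 255
= RGB(255, 235, 255)


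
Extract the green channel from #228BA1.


Color: #228BA1
R = 22 = 34
G = 8B = 139
B = A1 = 161
Green = 139


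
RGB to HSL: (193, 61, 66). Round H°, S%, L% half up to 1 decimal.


Normalize: R'=193/255≈0.7569, G'=61/255≈0.2392, B'=66/255≈0.2588
Max=193/255, Min=61/255, Δ=Max-Min=132/255
L = (Max+Min)/2 = (193+61)/510 = 254/510 = 0.49803… → L = 49.8%
L ≤ 0.5 → S = Δ/(Max+Min) = 132/(193+61) = 132/254 = 0.51968… → S = 52.0%
(the 1/255 factors cancel in S and H, so raw channel differences can be used)
Max is R' → H = 60 × (((G-B)/Δ) mod 6) = 60 × (((61-66)/132) mod 6)
  (-5)/132 = -0.0378…; negative, so add 6 → 5.9621…
  H = 60 × 5.9621… = 357.727…° → H = 357.7°
= HSL(357.7°, 52.0%, 49.8%)


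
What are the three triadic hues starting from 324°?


Triadic: equally spaced at 120° intervals
H1 = 324°
H2 = (324 + 120) mod 360 = 84°
H3 = (324 + 240) mod 360 = 204°
Triadic = 324°, 84°, 204°


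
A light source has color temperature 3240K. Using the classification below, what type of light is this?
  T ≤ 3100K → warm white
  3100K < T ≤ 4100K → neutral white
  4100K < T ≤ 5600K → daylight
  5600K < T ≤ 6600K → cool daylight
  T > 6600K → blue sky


Temperature: 3240K
3100K < 3240K ≤ 4100K → neutral white
Classification: neutral white


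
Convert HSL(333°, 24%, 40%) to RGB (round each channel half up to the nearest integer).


H=333°, S=0.24, L=0.40
C = (1-|2L-1|)×S = (1-|-0.20|)×0.24 = 0.192
H' = H/60 = 333/60 ≈ 5.5500; X = C×(1-|H' mod 2 - 1|) = 0.0864
m = L - C/2 = 0.40 - 0.096 = 0.304
Sector ⌊H'⌋ = 5 → (R',G',B') = (0.192, 0.0, 0.0864)
RGB = ((R'+m)×255, (G'+m)×255, (B'+m)×255) = (126.48, 77.52, 99.552)
Round half up → RGB(126, 78, 100)


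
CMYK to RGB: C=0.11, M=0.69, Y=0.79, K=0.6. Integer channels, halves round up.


R = 255 × (1-C) × (1-K) = 255 × 0.89 × 0.40 = 90.78 → 91
G = 255 × (1-M) × (1-K) = 255 × 0.31 × 0.40 = 31.62 → 32
B = 255 × (1-Y) × (1-K) = 255 × 0.21 × 0.40 = 21.42 → 21
= RGB(91, 32, 21)


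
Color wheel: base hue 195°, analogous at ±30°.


Base hue: 195°
Left analog: (195 - 30) mod 360 = 165°
Right analog: (195 + 30) mod 360 = 225°
Analogous hues = 165° and 225°


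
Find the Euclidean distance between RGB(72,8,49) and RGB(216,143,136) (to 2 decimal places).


d = √[(R₁-R₂)² + (G₁-G₂)² + (B₁-B₂)²]
d = √[(72-216)² + (8-143)² + (49-136)²]
d = √[20736 + 18225 + 7569]
d = √46530
d ≈ 215.71


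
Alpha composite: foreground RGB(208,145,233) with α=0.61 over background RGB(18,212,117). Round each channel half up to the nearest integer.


C = α×F + (1-α)×B, with 1-α = 0.39
R: 0.61×208 + 0.39×18 = 126.88 + 7.02 = 133.90 → 134
G: 0.61×145 + 0.39×212 = 88.45 + 82.68 = 171.13 → 171
B: 0.61×233 + 0.39×117 = 142.13 + 45.63 = 187.76 → 188
= RGB(134, 171, 188)


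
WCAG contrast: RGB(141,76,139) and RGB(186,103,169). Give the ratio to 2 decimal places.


Linearize each sRGB channel c=v/255: c/12.92 if c ≤ 0.04045 else ((c+0.055)/1.055)^2.4
L = 0.2126×R_lin + 0.7152×G_lin + 0.0722×B_lin
Color 1 (141,76,139):
  R=141: 141/255≈0.5529 > 0.04045 → ((0.5529+0.055)/1.055)^2.4 ≈ 0.26636
  G=76: 76/255≈0.2980 > 0.04045 → ((0.2980+0.055)/1.055)^2.4 ≈ 0.07227
  B=139: 139/255≈0.5451 > 0.04045 → ((0.5451+0.055)/1.055)^2.4 ≈ 0.25818
  L1 = 0.2126×0.26636 + 0.7152×0.07227 + 0.0722×0.25818 ≈ 0.12696
Color 2 (186,103,169):
  R=186: 186/255≈0.7294 > 0.04045 → ((0.7294+0.055)/1.055)^2.4 ≈ 0.49102
  G=103: 103/255≈0.4039 > 0.04045 → ((0.4039+0.055)/1.055)^2.4 ≈ 0.13563
  B=169: 169/255≈0.6627 > 0.04045 → ((0.6627+0.055)/1.055)^2.4 ≈ 0.39676
  L2 = 0.2126×0.49102 + 0.7152×0.13563 + 0.0722×0.39676 ≈ 0.23004
Lighter = 0.23004, Darker = 0.12696
Ratio = (L_lighter + 0.05) / (L_darker + 0.05)
Ratio = (0.23004 + 0.05) / (0.12696 + 0.05) = 0.28004 / 0.17696 ≈ 1.5825
Ratio ≈ 1.58:1


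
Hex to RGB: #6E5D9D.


6E → 110 (R)
5D → 93 (G)
9D → 157 (B)
= RGB(110, 93, 157)


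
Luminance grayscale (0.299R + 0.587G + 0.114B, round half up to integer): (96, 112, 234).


Gray = 0.299×R + 0.587×G + 0.114×B
Gray = 0.299×96 + 0.587×112 + 0.114×234
Gray = 28.704 + 65.744 + 26.676
Gray = 121.124 → round half up → 121
Gray = 121


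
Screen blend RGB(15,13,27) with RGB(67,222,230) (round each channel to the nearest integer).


Screen: C = 255 - (255-A)×(255-B)/255, rounded to nearest integer
R: 255 - (255-15)×(255-67)/255 = 255 - 45120/255 ≈ 255 - 176.941 = 78.059 → 78
G: 255 - (255-13)×(255-222)/255 = 255 - 7986/255 ≈ 255 - 31.318 = 223.682 → 224
B: 255 - (255-27)×(255-230)/255 = 255 - 5700/255 ≈ 255 - 22.353 = 232.647 → 233
= RGB(78, 224, 233)


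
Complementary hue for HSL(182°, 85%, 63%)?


Complement = opposite side of color wheel = hue + 180°
H' = (182 + 180) mod 360 = 2°
S and L unchanged.
= HSL(2°, 85%, 63%)


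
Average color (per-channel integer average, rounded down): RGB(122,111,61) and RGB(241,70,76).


Midpoint: each channel = ⌊(C₁+C₂)/2⌋
R: ⌊(122+241)/2⌋ = 181
G: ⌊(111+70)/2⌋ = 90
B: ⌊(61+76)/2⌋ = 68
= RGB(181, 90, 68)


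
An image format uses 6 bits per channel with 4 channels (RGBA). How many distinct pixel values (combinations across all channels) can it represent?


Total bits = 6 bits/channel × 4 channels = 24 bits
Distinct pixel values = 2^24
= 16,777,216 pixel values


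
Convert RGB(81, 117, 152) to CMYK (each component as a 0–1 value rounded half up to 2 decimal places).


R'=81/255≈0.3176, G'=117/255≈0.4588, B'=152/255≈0.5961
K = 1 - max(R',G',B') = 1 - 152/255 = 103/255 = 0.40392… → 0.40
(1-R'-K)/(1-K) simplifies to (max-R)/max with max = 152:
C = (152-81)/152 = 71/152 = 0.46710… → 0.47
M = (152-117)/152 = 35/152 = 0.23026… → 0.23
Y = (152-152)/152 = 0/152 = 0 → 0.00
= CMYK(0.47, 0.23, 0.00, 0.40)


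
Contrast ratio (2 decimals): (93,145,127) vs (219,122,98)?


Linearize each sRGB channel c=v/255: c/12.92 if c ≤ 0.04045 else ((c+0.055)/1.055)^2.4
L = 0.2126×R_lin + 0.7152×G_lin + 0.0722×B_lin
Color 1 (93,145,127):
  R=93: 93/255≈0.3647 > 0.04045 → ((0.3647+0.055)/1.055)^2.4 ≈ 0.10946
  G=145: 145/255≈0.5686 > 0.04045 → ((0.5686+0.055)/1.055)^2.4 ≈ 0.28315
  B=127: 127/255≈0.4980 > 0.04045 → ((0.4980+0.055)/1.055)^2.4 ≈ 0.21223
  L1 = 0.2126×0.10946 + 0.7152×0.28315 + 0.0722×0.21223 ≈ 0.24110
Color 2 (219,122,98):
  R=219: 219/255≈0.8588 > 0.04045 → ((0.8588+0.055)/1.055)^2.4 ≈ 0.70838
  G=122: 122/255≈0.4784 > 0.04045 → ((0.4784+0.055)/1.055)^2.4 ≈ 0.19462
  B=98: 98/255≈0.3843 > 0.04045 → ((0.3843+0.055)/1.055)^2.4 ≈ 0.12214
  L2 = 0.2126×0.70838 + 0.7152×0.19462 + 0.0722×0.12214 ≈ 0.29861
Lighter = 0.29861, Darker = 0.24110
Ratio = (L_lighter + 0.05) / (L_darker + 0.05)
Ratio = (0.29861 + 0.05) / (0.24110 + 0.05) = 0.34861 / 0.29110 ≈ 1.1975
Ratio ≈ 1.20:1


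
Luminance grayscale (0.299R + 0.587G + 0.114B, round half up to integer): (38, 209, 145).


Gray = 0.299×R + 0.587×G + 0.114×B
Gray = 0.299×38 + 0.587×209 + 0.114×145
Gray = 11.362 + 122.683 + 16.530
Gray = 150.575 → round half up → 151
Gray = 151


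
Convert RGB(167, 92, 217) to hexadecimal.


R = 167 → A7 (hex)
G = 92 → 5C (hex)
B = 217 → D9 (hex)
Hex = #A75CD9


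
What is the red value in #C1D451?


Color: #C1D451
R = C1 = 193
G = D4 = 212
B = 51 = 81
Red = 193


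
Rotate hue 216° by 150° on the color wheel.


New hue = (H + rotation) mod 360
New hue = (216 + 150) mod 360
= 366 mod 360
= 6°


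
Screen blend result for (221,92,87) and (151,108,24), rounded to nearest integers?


Screen: C = 255 - (255-A)×(255-B)/255, rounded to nearest integer
R: 255 - (255-221)×(255-151)/255 = 255 - 3536/255 ≈ 255 - 13.867 = 241.133 → 241
G: 255 - (255-92)×(255-108)/255 = 255 - 23961/255 ≈ 255 - 93.965 = 161.035 → 161
B: 255 - (255-87)×(255-24)/255 = 255 - 38808/255 ≈ 255 - 152.188 = 102.812 → 103
= RGB(241, 161, 103)


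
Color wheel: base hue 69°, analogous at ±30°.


Base hue: 69°
Left analog: (69 - 30) mod 360 = 39°
Right analog: (69 + 30) mod 360 = 99°
Analogous hues = 39° and 99°


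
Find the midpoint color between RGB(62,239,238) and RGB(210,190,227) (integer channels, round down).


Midpoint: each channel = ⌊(C₁+C₂)/2⌋
R: ⌊(62+210)/2⌋ = 136
G: ⌊(239+190)/2⌋ = 214
B: ⌊(238+227)/2⌋ = 232
= RGB(136, 214, 232)


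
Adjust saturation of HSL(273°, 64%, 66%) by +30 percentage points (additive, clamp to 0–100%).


Original S = 64%
Adjustment = +30 percentage points
New S = 64 + (30) = 94
Clamp to [0, 100] → 94
= HSL(273°, 94%, 66%)


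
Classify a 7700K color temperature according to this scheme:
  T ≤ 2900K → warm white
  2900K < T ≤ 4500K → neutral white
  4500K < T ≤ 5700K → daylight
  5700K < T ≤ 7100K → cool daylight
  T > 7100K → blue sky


Temperature: 7700K
7700K > 7100K → blue sky
Classification: blue sky


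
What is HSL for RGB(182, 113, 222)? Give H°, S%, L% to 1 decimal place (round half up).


Normalize: R'=182/255≈0.7137, G'=113/255≈0.4431, B'=222/255≈0.8706
Max=222/255, Min=113/255, Δ=Max-Min=109/255
L = (Max+Min)/2 = (222+113)/510 = 335/510 = 0.65686… → L = 65.7%
L > 0.5 → S = Δ/(2-Max-Min) = 109/(510-222-113) = 109/175 = 0.62285… → S = 62.3%
(the 1/255 factors cancel in S and H, so raw channel differences can be used)
Max is B' → H = 60 × ((R-G)/Δ + 4) = 60 × ((182-113)/109 + 4)
  69/109 + 4 = 0.6330… + 4 = 4.6330…
  H = 60 × 4.6330… = 277.981…° → H = 278.0°
= HSL(278.0°, 62.3%, 65.7%)


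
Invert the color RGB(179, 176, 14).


Invert: (255-R, 255-G, 255-B)
R: 255-179 = 76
G: 255-176 = 79
B: 255-14 = 241
= RGB(76, 79, 241)


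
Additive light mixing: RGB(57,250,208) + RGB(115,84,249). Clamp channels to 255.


Additive: each channel = min(255, C₁+C₂)
R: 57+115 = 172 → 172
G: 250+84 = 334 → 255
B: 208+249 = 457 → 255
= RGB(172, 255, 255)


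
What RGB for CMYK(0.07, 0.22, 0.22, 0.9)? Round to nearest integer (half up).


R = 255 × (1-C) × (1-K) = 255 × 0.93 × 0.10 = 23.715 → 24
G = 255 × (1-M) × (1-K) = 255 × 0.78 × 0.10 = 19.89 → 20
B = 255 × (1-Y) × (1-K) = 255 × 0.78 × 0.10 = 19.89 → 20
= RGB(24, 20, 20)


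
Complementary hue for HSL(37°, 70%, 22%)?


Complement = opposite side of color wheel = hue + 180°
H' = (37 + 180) mod 360 = 217°
S and L unchanged.
= HSL(217°, 70%, 22%)


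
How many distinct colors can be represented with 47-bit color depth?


Colors = 2^bits = 2^47
= 140,737,488,355,328 colors


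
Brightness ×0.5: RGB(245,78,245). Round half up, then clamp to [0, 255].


Multiply each channel by 0.5, round half up, clamp to [0, 255]
R: 245×0.5 = 122.5 → round → 123
G: 78×0.5 = 39
B: 245×0.5 = 122.5 → round → 123
= RGB(123, 39, 123)


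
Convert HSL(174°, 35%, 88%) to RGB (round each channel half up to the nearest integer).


H=174°, S=0.35, L=0.88
C = (1-|2L-1|)×S = (1-|0.76|)×0.35 = 0.084
H' = H/60 = 174/60 ≈ 2.9000; X = C×(1-|H' mod 2 - 1|) = 0.0756
m = L - C/2 = 0.88 - 0.042 = 0.838
Sector ⌊H'⌋ = 2 → (R',G',B') = (0.0, 0.084, 0.0756)
RGB = ((R'+m)×255, (G'+m)×255, (B'+m)×255) = (213.69, 235.11, 232.968)
Round half up → RGB(214, 235, 233)


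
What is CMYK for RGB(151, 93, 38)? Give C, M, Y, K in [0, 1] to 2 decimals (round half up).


R'=151/255≈0.5922, G'=93/255≈0.3647, B'=38/255≈0.1490
K = 1 - max(R',G',B') = 1 - 151/255 = 104/255 = 0.40784… → 0.41
(1-R'-K)/(1-K) simplifies to (max-R)/max with max = 151:
C = (151-151)/151 = 0/151 = 0 → 0.00
M = (151-93)/151 = 58/151 = 0.38410… → 0.38
Y = (151-38)/151 = 113/151 = 0.74834… → 0.75
= CMYK(0.00, 0.38, 0.75, 0.41)


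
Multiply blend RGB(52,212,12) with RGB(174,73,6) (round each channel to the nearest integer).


Multiply: C = A×B/255, rounded to nearest integer
R: 52×174/255 = 9048/255 ≈ 35.482 → 35
G: 212×73/255 = 15476/255 ≈ 60.690 → 61
B: 12×6/255 = 72/255 ≈ 0.282 → 0
= RGB(35, 61, 0)


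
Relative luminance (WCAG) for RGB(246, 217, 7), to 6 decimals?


Linearize each channel (sRGB transfer function): c = v/255; c_lin = c/12.92 if c ≤ 0.04045, else ((c+0.055)/1.055)^2.4
  R: 246/255 ≈ 0.964706 > 0.04045 → ((0.964706+0.055)/1.055)^2.4 ≈ 0.921582
  G: 217/255 ≈ 0.850980 > 0.04045 → ((0.850980+0.055)/1.055)^2.4 ≈ 0.693872
  B: 7/255 ≈ 0.027451 ≤ 0.04045 → 0.027451/12.92 ≈ 0.002125
R_lin = 0.921582, G_lin = 0.693872, B_lin = 0.002125
L = 0.2126×R + 0.7152×G + 0.0722×B
L = 0.2126×0.921582 + 0.7152×0.693872 + 0.0722×0.002125
L ≈ 0.692339


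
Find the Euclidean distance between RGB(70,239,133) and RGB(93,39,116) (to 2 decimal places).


d = √[(R₁-R₂)² + (G₁-G₂)² + (B₁-B₂)²]
d = √[(70-93)² + (239-39)² + (133-116)²]
d = √[529 + 40000 + 289]
d = √40818
d ≈ 202.03


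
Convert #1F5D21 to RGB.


1F → 31 (R)
5D → 93 (G)
21 → 33 (B)
= RGB(31, 93, 33)


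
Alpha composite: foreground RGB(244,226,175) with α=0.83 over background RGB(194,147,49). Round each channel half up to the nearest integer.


C = α×F + (1-α)×B, with 1-α = 0.17
R: 0.83×244 + 0.17×194 = 202.52 + 32.98 = 235.50 → 236
G: 0.83×226 + 0.17×147 = 187.58 + 24.99 = 212.57 → 213
B: 0.83×175 + 0.17×49 = 145.25 + 8.33 = 153.58 → 154
= RGB(236, 213, 154)


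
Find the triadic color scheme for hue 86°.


Triadic: equally spaced at 120° intervals
H1 = 86°
H2 = (86 + 120) mod 360 = 206°
H3 = (86 + 240) mod 360 = 326°
Triadic = 86°, 206°, 326°


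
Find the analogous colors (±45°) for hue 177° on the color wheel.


Base hue: 177°
Left analog: (177 - 45) mod 360 = 132°
Right analog: (177 + 45) mod 360 = 222°
Analogous hues = 132° and 222°


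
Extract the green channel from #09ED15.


Color: #09ED15
R = 09 = 9
G = ED = 237
B = 15 = 21
Green = 237


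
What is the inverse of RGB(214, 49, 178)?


Invert: (255-R, 255-G, 255-B)
R: 255-214 = 41
G: 255-49 = 206
B: 255-178 = 77
= RGB(41, 206, 77)


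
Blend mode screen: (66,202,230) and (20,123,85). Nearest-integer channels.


Screen: C = 255 - (255-A)×(255-B)/255, rounded to nearest integer
R: 255 - (255-66)×(255-20)/255 = 255 - 44415/255 ≈ 255 - 174.176 = 80.824 → 81
G: 255 - (255-202)×(255-123)/255 = 255 - 6996/255 ≈ 255 - 27.435 = 227.565 → 228
B: 255 - (255-230)×(255-85)/255 = 255 - 4250/255 ≈ 255 - 16.667 = 238.333 → 238
= RGB(81, 228, 238)


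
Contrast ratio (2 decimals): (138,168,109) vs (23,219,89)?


Linearize each sRGB channel c=v/255: c/12.92 if c ≤ 0.04045 else ((c+0.055)/1.055)^2.4
L = 0.2126×R_lin + 0.7152×G_lin + 0.0722×B_lin
Color 1 (138,168,109):
  R=138: 138/255≈0.5412 > 0.04045 → ((0.5412+0.055)/1.055)^2.4 ≈ 0.25415
  G=168: 168/255≈0.6588 > 0.04045 → ((0.6588+0.055)/1.055)^2.4 ≈ 0.39157
  B=109: 109/255≈0.4275 > 0.04045 → ((0.4275+0.055)/1.055)^2.4 ≈ 0.15293
  L1 = 0.2126×0.25415 + 0.7152×0.39157 + 0.0722×0.15293 ≈ 0.34513
Color 2 (23,219,89):
  R=23: 23/255≈0.0902 > 0.04045 → ((0.0902+0.055)/1.055)^2.4 ≈ 0.00857
  G=219: 219/255≈0.8588 > 0.04045 → ((0.8588+0.055)/1.055)^2.4 ≈ 0.70838
  B=89: 89/255≈0.3490 > 0.04045 → ((0.3490+0.055)/1.055)^2.4 ≈ 0.09990
  L2 = 0.2126×0.00857 + 0.7152×0.70838 + 0.0722×0.09990 ≈ 0.51566
Lighter = 0.51566, Darker = 0.34513
Ratio = (L_lighter + 0.05) / (L_darker + 0.05)
Ratio = (0.51566 + 0.05) / (0.34513 + 0.05) = 0.56566 / 0.39513 ≈ 1.4316
Ratio ≈ 1.43:1


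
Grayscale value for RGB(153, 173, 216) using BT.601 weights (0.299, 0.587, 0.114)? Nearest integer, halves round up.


Gray = 0.299×R + 0.587×G + 0.114×B
Gray = 0.299×153 + 0.587×173 + 0.114×216
Gray = 45.747 + 101.551 + 24.624
Gray = 171.922 → round half up → 172
Gray = 172


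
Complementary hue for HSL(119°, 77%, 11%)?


Complement = opposite side of color wheel = hue + 180°
H' = (119 + 180) mod 360 = 299°
S and L unchanged.
= HSL(299°, 77%, 11%)


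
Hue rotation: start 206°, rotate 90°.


New hue = (H + rotation) mod 360
New hue = (206 + 90) mod 360
= 296 mod 360
= 296°


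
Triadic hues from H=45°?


Triadic: equally spaced at 120° intervals
H1 = 45°
H2 = (45 + 120) mod 360 = 165°
H3 = (45 + 240) mod 360 = 285°
Triadic = 45°, 165°, 285°


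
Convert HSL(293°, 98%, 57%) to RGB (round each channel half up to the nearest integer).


H=293°, S=0.98, L=0.57
C = (1-|2L-1|)×S = (1-|0.14|)×0.98 = 0.8428
H' = H/60 = 293/60 ≈ 4.8833; X = C×(1-|H' mod 2 - 1|) ≈ 0.7445
m = L - C/2 = 0.57 - 0.4214 = 0.1486
Sector ⌊H'⌋ = 4 → (R',G',B') = (≈0.7445, 0.0, 0.8428)
RGB = ((R'+m)×255, (G'+m)×255, (B'+m)×255) = (227.7337, 37.893, 252.807)
Round half up → RGB(228, 38, 253)


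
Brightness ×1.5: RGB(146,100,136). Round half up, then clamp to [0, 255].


Multiply each channel by 1.5, round half up, clamp to [0, 255]
R: 146×1.5 = 219
G: 100×1.5 = 150
B: 136×1.5 = 204
= RGB(219, 150, 204)


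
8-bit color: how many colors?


Colors = 2^bits = 2^8
= 256 colors


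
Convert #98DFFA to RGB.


98 → 152 (R)
DF → 223 (G)
FA → 250 (B)
= RGB(152, 223, 250)


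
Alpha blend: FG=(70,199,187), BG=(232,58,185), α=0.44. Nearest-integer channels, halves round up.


C = α×F + (1-α)×B, with 1-α = 0.56
R: 0.44×70 + 0.56×232 = 30.80 + 129.92 = 160.72 → 161
G: 0.44×199 + 0.56×58 = 87.56 + 32.48 = 120.04 → 120
B: 0.44×187 + 0.56×185 = 82.28 + 103.60 = 185.88 → 186
= RGB(161, 120, 186)


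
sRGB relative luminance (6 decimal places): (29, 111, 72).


Linearize each channel (sRGB transfer function): c = v/255; c_lin = c/12.92 if c ≤ 0.04045, else ((c+0.055)/1.055)^2.4
  R: 29/255 ≈ 0.113725 > 0.04045 → ((0.113725+0.055)/1.055)^2.4 ≈ 0.012286
  G: 111/255 ≈ 0.435294 > 0.04045 → ((0.435294+0.055)/1.055)^2.4 ≈ 0.158961
  B: 72/255 ≈ 0.282353 > 0.04045 → ((0.282353+0.055)/1.055)^2.4 ≈ 0.064803
R_lin = 0.012286, G_lin = 0.158961, B_lin = 0.064803
L = 0.2126×R + 0.7152×G + 0.0722×B
L = 0.2126×0.012286 + 0.7152×0.158961 + 0.0722×0.064803
L ≈ 0.120980


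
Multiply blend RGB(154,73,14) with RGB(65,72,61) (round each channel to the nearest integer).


Multiply: C = A×B/255, rounded to nearest integer
R: 154×65/255 = 10010/255 ≈ 39.255 → 39
G: 73×72/255 = 5256/255 ≈ 20.612 → 21
B: 14×61/255 = 854/255 ≈ 3.349 → 3
= RGB(39, 21, 3)


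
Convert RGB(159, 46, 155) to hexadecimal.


R = 159 → 9F (hex)
G = 46 → 2E (hex)
B = 155 → 9B (hex)
Hex = #9F2E9B


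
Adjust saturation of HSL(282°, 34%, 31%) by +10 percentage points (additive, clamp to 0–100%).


Original S = 34%
Adjustment = +10 percentage points
New S = 34 + (10) = 44
Clamp to [0, 100] → 44
= HSL(282°, 44%, 31%)


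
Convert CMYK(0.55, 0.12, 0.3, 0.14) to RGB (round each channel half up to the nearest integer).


R = 255 × (1-C) × (1-K) = 255 × 0.45 × 0.86 = 98.685 → 99
G = 255 × (1-M) × (1-K) = 255 × 0.88 × 0.86 = 192.984 → 193
B = 255 × (1-Y) × (1-K) = 255 × 0.70 × 0.86 = 153.51 → 154
= RGB(99, 193, 154)


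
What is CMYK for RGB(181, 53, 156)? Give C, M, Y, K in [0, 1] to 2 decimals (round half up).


R'=181/255≈0.7098, G'=53/255≈0.2078, B'=156/255≈0.6118
K = 1 - max(R',G',B') = 1 - 181/255 = 74/255 = 0.29019… → 0.29
(1-R'-K)/(1-K) simplifies to (max-R)/max with max = 181:
C = (181-181)/181 = 0/181 = 0 → 0.00
M = (181-53)/181 = 128/181 = 0.70718… → 0.71
Y = (181-156)/181 = 25/181 = 0.13812… → 0.14
= CMYK(0.00, 0.71, 0.14, 0.29)


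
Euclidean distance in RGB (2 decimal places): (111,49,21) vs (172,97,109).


d = √[(R₁-R₂)² + (G₁-G₂)² + (B₁-B₂)²]
d = √[(111-172)² + (49-97)² + (21-109)²]
d = √[3721 + 2304 + 7744]
d = √13769
d ≈ 117.34


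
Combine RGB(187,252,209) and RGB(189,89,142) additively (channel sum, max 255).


Additive: each channel = min(255, C₁+C₂)
R: 187+189 = 376 → 255
G: 252+89 = 341 → 255
B: 209+142 = 351 → 255
= RGB(255, 255, 255)


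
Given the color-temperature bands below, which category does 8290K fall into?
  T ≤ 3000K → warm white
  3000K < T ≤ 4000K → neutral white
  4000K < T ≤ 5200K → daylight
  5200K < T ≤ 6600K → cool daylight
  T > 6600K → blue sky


Temperature: 8290K
8290K > 6600K → blue sky
Classification: blue sky


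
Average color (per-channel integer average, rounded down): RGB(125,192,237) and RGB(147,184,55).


Midpoint: each channel = ⌊(C₁+C₂)/2⌋
R: ⌊(125+147)/2⌋ = 136
G: ⌊(192+184)/2⌋ = 188
B: ⌊(237+55)/2⌋ = 146
= RGB(136, 188, 146)


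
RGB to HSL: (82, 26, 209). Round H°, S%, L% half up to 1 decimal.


Normalize: R'=82/255≈0.3216, G'=26/255≈0.1020, B'=209/255≈0.8196
Max=209/255, Min=26/255, Δ=Max-Min=183/255
L = (Max+Min)/2 = (209+26)/510 = 235/510 = 0.46078… → L = 46.1%
L ≤ 0.5 → S = Δ/(Max+Min) = 183/(209+26) = 183/235 = 0.77872… → S = 77.9%
(the 1/255 factors cancel in S and H, so raw channel differences can be used)
Max is B' → H = 60 × ((R-G)/Δ + 4) = 60 × ((82-26)/183 + 4)
  56/183 + 4 = 0.3060… + 4 = 4.3060…
  H = 60 × 4.3060… = 258.360…° → H = 258.4°
= HSL(258.4°, 77.9%, 46.1%)


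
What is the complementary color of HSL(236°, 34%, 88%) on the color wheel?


Complement = opposite side of color wheel = hue + 180°
H' = (236 + 180) mod 360 = 56°
S and L unchanged.
= HSL(56°, 34%, 88%)


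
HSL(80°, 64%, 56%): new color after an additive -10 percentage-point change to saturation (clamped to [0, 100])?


Original S = 64%
Adjustment = -10 percentage points
New S = 64 + (-10) = 54
Clamp to [0, 100] → 54
= HSL(80°, 54%, 56%)


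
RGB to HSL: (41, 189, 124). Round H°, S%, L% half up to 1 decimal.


Normalize: R'=41/255≈0.1608, G'=189/255≈0.7412, B'=124/255≈0.4863
Max=189/255, Min=41/255, Δ=Max-Min=148/255
L = (Max+Min)/2 = (189+41)/510 = 230/510 = 0.45098… → L = 45.1%
L ≤ 0.5 → S = Δ/(Max+Min) = 148/(189+41) = 148/230 = 0.64347… → S = 64.3%
(the 1/255 factors cancel in S and H, so raw channel differences can be used)
Max is G' → H = 60 × ((B-R)/Δ + 2) = 60 × ((124-41)/148 + 2)
  83/148 + 2 = 0.5608… + 2 = 2.5608…
  H = 60 × 2.5608… = 153.648…° → H = 153.6°
= HSL(153.6°, 64.3%, 45.1%)
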